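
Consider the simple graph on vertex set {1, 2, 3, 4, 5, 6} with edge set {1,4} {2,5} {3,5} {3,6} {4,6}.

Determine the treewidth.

1

A width-1 tree decomposition is:
Bags: B1 = {1, 4}  B2 = {4, 6}  B3 = {3, 6}  B4 = {3, 5}  B5 = {2, 5}
Tree: B1–B2, B2–B3, B3–B4, B4–B5
Every bag has size at most 2, so the width is 2 − 1 = 1 and tw(G) ≤ 1. Since G has at least one edge (e.g. 1–4), it is not an edgeless graph, so tw(G) ≥ 1. Therefore the treewidth is 1.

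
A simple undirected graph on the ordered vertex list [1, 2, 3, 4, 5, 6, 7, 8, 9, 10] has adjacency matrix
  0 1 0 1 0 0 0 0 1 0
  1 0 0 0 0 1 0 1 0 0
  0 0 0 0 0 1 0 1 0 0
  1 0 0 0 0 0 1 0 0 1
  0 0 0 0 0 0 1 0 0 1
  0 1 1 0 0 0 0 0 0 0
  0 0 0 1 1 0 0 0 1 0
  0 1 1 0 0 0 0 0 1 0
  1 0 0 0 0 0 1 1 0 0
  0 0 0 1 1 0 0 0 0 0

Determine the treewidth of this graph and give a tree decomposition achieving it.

Treewidth 2.
Bags: B1 = {5, 7, 10}  B2 = {4, 7, 10}  B3 = {4, 7, 9}  B4 = {1, 4, 9}  B5 = {1, 8, 9}  B6 = {1, 2, 8}  B7 = {2, 3, 8}  B8 = {2, 3, 6}
Tree: B1–B2, B2–B3, B3–B4, B4–B5, B5–B6, B6–B7, B7–B8

Every bag has size at most 3, so the width is 3 − 1 = 2 and tw(G) ≤ 2. Since 5–10–4–7–5 is a cycle in G, G is not acyclic. Forests are exactly the graphs of treewidth ≤ 1, so tw(G) ≥ 2. Combining the bounds, tw(G) = 2.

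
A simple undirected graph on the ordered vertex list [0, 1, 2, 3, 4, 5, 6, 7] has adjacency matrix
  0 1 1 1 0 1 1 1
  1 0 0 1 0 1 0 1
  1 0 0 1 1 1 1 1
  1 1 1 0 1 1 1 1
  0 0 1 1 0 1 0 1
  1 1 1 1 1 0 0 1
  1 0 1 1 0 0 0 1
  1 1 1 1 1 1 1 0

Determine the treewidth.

A width-4 tree decomposition is:
Bags: B1 = {2, 3, 4, 5, 7}  B2 = {0, 2, 3, 5, 7}  B3 = {0, 2, 3, 6, 7}  B4 = {0, 1, 3, 5, 7}
Tree: B1–B2, B2–B3, B2–B4
The largest bag has 5 vertices, giving width 4; this decomposition certifies tw(G) ≤ 4. On the other hand G contains the 5-clique {0, 1, 3, 5, 7}. A clique must lie in a single bag of any decomposition, so no decomposition can have width below 4. Combining the bounds, tw(G) = 4.

4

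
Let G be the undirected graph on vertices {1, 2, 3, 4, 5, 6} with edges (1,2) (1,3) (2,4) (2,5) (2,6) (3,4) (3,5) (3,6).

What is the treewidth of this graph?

A width-2 tree decomposition is:
Bags: B1 = {2, 3, 5}  B2 = {2, 3, 4}  B3 = {1, 2, 3}  B4 = {2, 3, 6}
Tree: B1–B2, B2–B3, B3–B4
Each bag holds 3 vertices, so the decomposition has width 2, which upper-bounds the treewidth. The edges 3–5–2–4–3 form a cycle, so G is not a tree and its treewidth is at least 2. Therefore the treewidth is 2.

2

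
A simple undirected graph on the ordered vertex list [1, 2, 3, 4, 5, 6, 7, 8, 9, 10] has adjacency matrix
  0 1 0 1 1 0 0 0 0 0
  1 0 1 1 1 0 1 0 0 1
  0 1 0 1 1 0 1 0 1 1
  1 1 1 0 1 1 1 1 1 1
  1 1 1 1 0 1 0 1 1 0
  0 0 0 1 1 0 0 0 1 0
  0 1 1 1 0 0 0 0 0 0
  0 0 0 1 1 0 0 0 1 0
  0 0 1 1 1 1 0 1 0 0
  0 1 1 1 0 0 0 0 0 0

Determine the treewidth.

3

A width-3 tree decomposition is:
Bags: B1 = {4, 5, 8, 9}  B2 = {3, 4, 5, 9}  B3 = {2, 3, 4, 5}  B4 = {1, 2, 4, 5}  B5 = {2, 3, 4, 10}  B6 = {2, 3, 4, 7}  B7 = {4, 5, 6, 9}
Tree: B1–B2, B2–B3, B3–B4, B3–B5, B3–B6, B1–B7
Each bag holds 4 vertices, so the decomposition has width 3, which upper-bounds the treewidth. For the lower bound, the 4 vertices {2, 3, 4, 10} are pairwise adjacent, and any tree decomposition puts a clique entirely inside one bag — forcing width ≥ 3. The upper and lower bounds meet at 3, so that is the treewidth.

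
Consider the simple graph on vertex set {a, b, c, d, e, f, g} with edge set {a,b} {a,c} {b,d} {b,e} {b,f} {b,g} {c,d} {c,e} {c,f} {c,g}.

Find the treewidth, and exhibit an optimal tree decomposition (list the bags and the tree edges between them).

Each bag holds 3 vertices, so the decomposition has width 2, which upper-bounds the treewidth. For the lower bound, G contains the cycle b–a–c–d–b, so G is not a forest; only forests have treewidth ≤ 1, hence tw(G) ≥ 2. The upper and lower bounds meet at 2, so that is the treewidth.

Treewidth 2.
One such decomposition:
Bags: B1 = {a, b, c}  B2 = {b, c, d}  B3 = {b, c, g}  B4 = {b, c, f}  B5 = {b, c, e}
Tree: B1–B2, B2–B3, B3–B4, B4–B5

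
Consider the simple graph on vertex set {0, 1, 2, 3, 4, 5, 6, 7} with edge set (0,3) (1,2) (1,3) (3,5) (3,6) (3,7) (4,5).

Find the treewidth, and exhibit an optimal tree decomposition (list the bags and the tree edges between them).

The largest bag has 2 vertices, giving width 1; this decomposition certifies tw(G) ≤ 1. Since G has at least one edge (e.g. 6–3), it is not an edgeless graph, so tw(G) ≥ 1. Combining the bounds, tw(G) = 1.

Treewidth 1.
Bags: B1 = {3, 6}  B2 = {0, 3}  B3 = {1, 3}  B4 = {3, 7}  B5 = {1, 2}  B6 = {3, 5}  B7 = {4, 5}
Tree: B1–B2, B2–B3, B1–B4, B3–B5, B3–B6, B6–B7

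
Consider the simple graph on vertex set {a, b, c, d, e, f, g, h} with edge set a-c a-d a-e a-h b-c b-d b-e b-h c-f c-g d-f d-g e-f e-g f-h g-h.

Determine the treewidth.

A width-4 tree decomposition is:
Bags: B1 = {c, d, e, f, h}  B2 = {b, c, d, e, h}  B3 = {a, c, d, e, h}  B4 = {c, d, e, g, h}
Tree: B1–B2, B2–B3, B3–B4
The largest bag has 5 vertices, giving width 4; this decomposition certifies tw(G) ≤ 4. For the lower bound: the 5 vertex sets {e,f}, {b,h}, {a,d}, {c}, {g} are disjoint, each induces a connected subgraph, and every pair is joined by at least one edge of G. Contracting each set to a single vertex therefore yields K_{5} as a minor, and since treewidth is minor-monotone, tw(G) ≥ tw(K_{5}) = 4. Hence tw(G) = 4 exactly.

4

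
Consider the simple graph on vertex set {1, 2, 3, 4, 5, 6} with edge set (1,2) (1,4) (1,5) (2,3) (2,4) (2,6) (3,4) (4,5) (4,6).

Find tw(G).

2

A width-2 tree decomposition is:
Bags: B1 = {2, 4, 6}  B2 = {2, 3, 4}  B3 = {1, 2, 4}  B4 = {1, 4, 5}
Tree: B1–B2, B2–B3, B3–B4
Each bag holds 3 vertices, so the decomposition has width 2, which upper-bounds the treewidth. Conversely, {1, 2, 4} is a clique of size 3, and the vertices of any clique must share a bag in every tree decomposition; so some bag has ≥ 3 vertices and tw(G) ≥ 2. Therefore the treewidth is 2.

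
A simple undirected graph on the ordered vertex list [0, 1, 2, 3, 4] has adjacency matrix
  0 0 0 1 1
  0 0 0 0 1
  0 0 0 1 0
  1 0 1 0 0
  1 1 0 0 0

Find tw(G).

A width-1 tree decomposition is:
Bags: B1 = {2, 3}  B2 = {0, 3}  B3 = {0, 4}  B4 = {1, 4}
Tree: B1–B2, B2–B3, B3–B4
Each bag holds 2 vertices, so the decomposition has width 1, which upper-bounds the treewidth. G has an edge, so its treewidth is at least 1. Hence tw(G) = 1 exactly.

1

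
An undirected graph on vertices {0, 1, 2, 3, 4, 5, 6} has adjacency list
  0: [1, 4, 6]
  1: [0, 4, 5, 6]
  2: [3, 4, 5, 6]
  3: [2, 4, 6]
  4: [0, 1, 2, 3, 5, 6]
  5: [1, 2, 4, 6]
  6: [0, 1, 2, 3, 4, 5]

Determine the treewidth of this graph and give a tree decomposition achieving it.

Treewidth 3.
One optimal decomposition is:
Bags: B1 = {1, 4, 5, 6}  B2 = {2, 4, 5, 6}  B3 = {0, 1, 4, 6}  B4 = {2, 3, 4, 6}
Tree: B1–B2, B1–B3, B2–B4

Every bag has size at most 4, so the width is 4 − 1 = 3 and tw(G) ≤ 3. Conversely, {0, 1, 4, 6} is a clique of size 4, and the vertices of any clique must share a bag in every tree decomposition; so some bag has ≥ 4 vertices and tw(G) ≥ 3. Therefore the treewidth is 3.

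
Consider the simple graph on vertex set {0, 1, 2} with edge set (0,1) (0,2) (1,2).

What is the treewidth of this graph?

A width-2 tree decomposition is:
Bags: B1 = {0, 1, 2}
Tree: (single bag)
A single bag containing all 3 vertices is trivially a valid decomposition of width 2. On the other hand G contains the 3-clique {0, 1, 2}. A clique must lie in a single bag of any decomposition, so no decomposition can have width below 2. The upper and lower bounds meet at 2, so that is the treewidth.

2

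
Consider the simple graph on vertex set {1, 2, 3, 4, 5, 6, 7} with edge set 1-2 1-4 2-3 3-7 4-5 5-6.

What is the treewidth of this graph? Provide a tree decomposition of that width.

Treewidth 1.
One such decomposition:
Bags: B1 = {5, 6}  B2 = {4, 5}  B3 = {1, 4}  B4 = {1, 2}  B5 = {2, 3}  B6 = {3, 7}
Tree: B1–B2, B2–B3, B3–B4, B4–B5, B5–B6

The largest bag has 2 vertices, giving width 1; this decomposition certifies tw(G) ≤ 1. Since G has at least one edge (e.g. 6–5), it is not an edgeless graph, so tw(G) ≥ 1. Therefore the treewidth is 1.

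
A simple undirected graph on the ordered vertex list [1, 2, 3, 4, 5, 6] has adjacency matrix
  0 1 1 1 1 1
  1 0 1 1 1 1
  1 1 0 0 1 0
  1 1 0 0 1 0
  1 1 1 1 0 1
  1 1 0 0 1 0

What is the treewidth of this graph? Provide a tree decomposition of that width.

Each bag holds 4 vertices, so the decomposition has width 3, which upper-bounds the treewidth. For the lower bound, the 4 vertices {1, 2, 3, 5} are pairwise adjacent, and any tree decomposition puts a clique entirely inside one bag — forcing width ≥ 3. The upper and lower bounds meet at 3, so that is the treewidth.

Treewidth 3.
One such decomposition:
Bags: B1 = {1, 2, 4, 5}  B2 = {1, 2, 5, 6}  B3 = {1, 2, 3, 5}
Tree: B1–B2, B2–B3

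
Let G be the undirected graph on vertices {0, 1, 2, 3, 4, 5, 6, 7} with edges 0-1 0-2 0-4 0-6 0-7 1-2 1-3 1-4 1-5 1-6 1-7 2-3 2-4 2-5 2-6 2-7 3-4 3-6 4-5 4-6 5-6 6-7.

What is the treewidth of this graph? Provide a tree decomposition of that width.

Treewidth 4.
Bags: B1 = {0, 1, 2, 6, 7}  B2 = {0, 1, 2, 4, 6}  B3 = {1, 2, 4, 5, 6}  B4 = {1, 2, 3, 4, 6}
Tree: B1–B2, B2–B3, B2–B4

The largest bag has 5 vertices, giving width 4; this decomposition certifies tw(G) ≤ 4. Conversely, {0, 1, 2, 4, 6} is a clique of size 5, and the vertices of any clique must share a bag in every tree decomposition; so some bag has ≥ 5 vertices and tw(G) ≥ 4. Combining the bounds, tw(G) = 4.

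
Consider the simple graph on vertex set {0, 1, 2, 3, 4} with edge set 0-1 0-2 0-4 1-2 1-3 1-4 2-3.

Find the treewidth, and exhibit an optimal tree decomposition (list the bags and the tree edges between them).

Treewidth 2.
One such decomposition:
Bags: B1 = {1, 2, 3}  B2 = {0, 1, 2}  B3 = {0, 1, 4}
Tree: B1–B2, B2–B3

The largest bag has 3 vertices, giving width 2; this decomposition certifies tw(G) ≤ 2. For the lower bound, the 3 vertices {0, 1, 2} are pairwise adjacent, and any tree decomposition puts a clique entirely inside one bag — forcing width ≥ 2. Therefore the treewidth is 2.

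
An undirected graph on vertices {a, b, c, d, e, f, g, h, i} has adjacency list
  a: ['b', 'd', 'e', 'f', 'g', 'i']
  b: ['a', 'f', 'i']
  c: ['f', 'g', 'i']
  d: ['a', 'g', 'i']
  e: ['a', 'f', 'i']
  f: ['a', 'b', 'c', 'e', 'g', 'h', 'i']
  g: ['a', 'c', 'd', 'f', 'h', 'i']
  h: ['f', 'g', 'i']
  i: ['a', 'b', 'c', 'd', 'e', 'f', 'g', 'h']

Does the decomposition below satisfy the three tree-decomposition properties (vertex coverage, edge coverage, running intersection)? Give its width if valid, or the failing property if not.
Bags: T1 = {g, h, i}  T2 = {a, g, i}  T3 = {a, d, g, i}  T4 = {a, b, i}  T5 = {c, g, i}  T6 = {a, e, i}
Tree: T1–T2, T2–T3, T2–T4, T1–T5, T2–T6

A tree decomposition must satisfy three properties: every vertex lies in some bag; for every edge, both endpoints lie together in some bag; and for every vertex, the bags containing it form a connected subtree. Here vertex f appears in no bag, so the decomposition is invalid.

No — vertex f appears in no bag.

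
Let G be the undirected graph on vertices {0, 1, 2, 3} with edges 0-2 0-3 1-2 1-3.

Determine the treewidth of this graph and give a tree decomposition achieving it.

The largest bag has 3 vertices, giving width 2; this decomposition certifies tw(G) ≤ 2. The edges 2–0–3–1–2 form a cycle, so G is not a tree and its treewidth is at least 2. Combining the bounds, tw(G) = 2.

Treewidth 2.
One such decomposition:
Bags: B1 = {0, 2, 3}  B2 = {1, 2, 3}
Tree: B1–B2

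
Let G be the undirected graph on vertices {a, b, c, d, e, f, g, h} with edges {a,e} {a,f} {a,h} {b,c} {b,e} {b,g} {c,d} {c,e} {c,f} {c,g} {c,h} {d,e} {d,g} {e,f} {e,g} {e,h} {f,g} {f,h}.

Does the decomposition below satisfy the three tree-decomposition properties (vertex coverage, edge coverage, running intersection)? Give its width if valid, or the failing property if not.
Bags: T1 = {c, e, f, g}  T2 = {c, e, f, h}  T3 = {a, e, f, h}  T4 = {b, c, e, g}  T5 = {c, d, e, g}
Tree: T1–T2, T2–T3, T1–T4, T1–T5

Checking the three conditions: (i) the bags cover all of {a, b, c, d, e, f, g, h}; (ii) for each edge, some bag contains both endpoints; (iii) the bags containing any fixed vertex form a subtree. All hold, so the decomposition is valid with width 4 − 1 = 3.

Yes; width 3.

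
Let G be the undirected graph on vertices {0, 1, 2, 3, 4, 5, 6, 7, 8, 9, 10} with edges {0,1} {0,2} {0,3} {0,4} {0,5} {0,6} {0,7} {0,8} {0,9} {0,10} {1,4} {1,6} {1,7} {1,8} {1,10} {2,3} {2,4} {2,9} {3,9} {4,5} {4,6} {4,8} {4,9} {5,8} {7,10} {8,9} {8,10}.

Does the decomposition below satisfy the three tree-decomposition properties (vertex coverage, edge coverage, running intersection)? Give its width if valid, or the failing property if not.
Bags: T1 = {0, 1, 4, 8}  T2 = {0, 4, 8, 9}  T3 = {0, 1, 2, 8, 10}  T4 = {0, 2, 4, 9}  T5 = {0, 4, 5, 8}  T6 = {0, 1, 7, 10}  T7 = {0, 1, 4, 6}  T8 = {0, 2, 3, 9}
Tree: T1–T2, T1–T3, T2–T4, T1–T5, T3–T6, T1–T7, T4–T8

No — bags containing vertex 2 are not connected in the tree.

A tree decomposition must satisfy three properties: every vertex lies in some bag; for every edge, both endpoints lie together in some bag; and for every vertex, the bags containing it form a connected subtree. Here bags containing vertex 2 are not connected in the tree, so the decomposition is invalid.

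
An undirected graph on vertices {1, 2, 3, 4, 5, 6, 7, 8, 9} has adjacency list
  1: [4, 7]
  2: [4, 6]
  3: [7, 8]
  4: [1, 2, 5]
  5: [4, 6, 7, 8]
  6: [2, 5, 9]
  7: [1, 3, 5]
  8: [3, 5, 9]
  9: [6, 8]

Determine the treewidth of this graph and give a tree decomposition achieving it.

Treewidth 3.
One such decomposition:
Bags: B1 = {1, 2, 4, 6}  B2 = {1, 4, 5, 6}  B3 = {1, 5, 6, 7}  B4 = {5, 6, 7, 9}  B5 = {5, 7, 8, 9}  B6 = {3, 7, 8, 9}
Tree: B1–B2, B2–B3, B3–B4, B4–B5, B5–B6

Each bag holds 4 vertices, so the decomposition has width 3, which upper-bounds the treewidth. For the lower bound: the 4 vertex sets {1,2,4}, {6}, {5}, {3,7,8,9} are disjoint, each induces a connected subgraph, and every pair is joined by at least one edge of G. Contracting each set to a single vertex therefore yields K_{4} as a minor, and since treewidth is minor-monotone, tw(G) ≥ tw(K_{4}) = 3. The upper and lower bounds meet at 3, so that is the treewidth.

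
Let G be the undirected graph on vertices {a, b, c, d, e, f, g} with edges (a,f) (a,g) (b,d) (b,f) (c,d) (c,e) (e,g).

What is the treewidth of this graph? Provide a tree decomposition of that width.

Treewidth 2.
Bags: B1 = {a, f, g}  B2 = {b, f, g}  B3 = {b, d, g}  B4 = {c, d, g}  B5 = {c, e, g}
Tree: B1–B2, B2–B3, B3–B4, B4–B5

The largest bag has 3 vertices, giving width 2; this decomposition certifies tw(G) ≤ 2. The edges g–a–f–b–d–c–e–g form a cycle, so G is not a tree and its treewidth is at least 2. Combining the bounds, tw(G) = 2.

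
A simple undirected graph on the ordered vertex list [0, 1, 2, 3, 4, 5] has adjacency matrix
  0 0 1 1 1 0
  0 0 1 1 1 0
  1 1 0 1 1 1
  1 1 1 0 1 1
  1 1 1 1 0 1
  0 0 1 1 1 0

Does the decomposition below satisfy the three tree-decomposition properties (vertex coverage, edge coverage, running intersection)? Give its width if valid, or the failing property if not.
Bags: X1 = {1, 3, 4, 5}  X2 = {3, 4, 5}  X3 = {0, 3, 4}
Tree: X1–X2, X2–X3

A tree decomposition must satisfy three properties: every vertex lies in some bag; for every edge, both endpoints lie together in some bag; and for every vertex, the bags containing it form a connected subtree. Here vertex 2 appears in no bag, so the decomposition is invalid.

No — vertex 2 appears in no bag.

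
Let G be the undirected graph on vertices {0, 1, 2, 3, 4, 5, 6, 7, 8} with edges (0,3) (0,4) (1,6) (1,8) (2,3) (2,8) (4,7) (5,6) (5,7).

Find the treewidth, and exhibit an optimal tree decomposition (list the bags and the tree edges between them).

Every bag has size at most 3, so the width is 3 − 1 = 2 and tw(G) ≤ 2. For the lower bound, G contains the cycle 8–1–6–5–7–4–0–3–2–8, so G is not a forest; only forests have treewidth ≤ 1, hence tw(G) ≥ 2. The upper and lower bounds meet at 2, so that is the treewidth.

Treewidth 2.
One such decomposition:
Bags: B1 = {1, 6, 8}  B2 = {5, 6, 8}  B3 = {5, 7, 8}  B4 = {4, 7, 8}  B5 = {0, 4, 8}  B6 = {0, 3, 8}  B7 = {2, 3, 8}
Tree: B1–B2, B2–B3, B3–B4, B4–B5, B5–B6, B6–B7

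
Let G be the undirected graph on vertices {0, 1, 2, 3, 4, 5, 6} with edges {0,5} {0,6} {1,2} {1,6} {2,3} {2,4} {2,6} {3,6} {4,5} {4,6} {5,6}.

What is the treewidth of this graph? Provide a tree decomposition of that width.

Treewidth 2.
One optimal decomposition is:
Bags: B1 = {4, 5, 6}  B2 = {0, 5, 6}  B3 = {2, 4, 6}  B4 = {1, 2, 6}  B5 = {2, 3, 6}
Tree: B1–B2, B1–B3, B3–B4, B4–B5

The largest bag has 3 vertices, giving width 2; this decomposition certifies tw(G) ≤ 2. Conversely, {0, 5, 6} is a clique of size 3, and the vertices of any clique must share a bag in every tree decomposition; so some bag has ≥ 3 vertices and tw(G) ≥ 2. Hence tw(G) = 2 exactly.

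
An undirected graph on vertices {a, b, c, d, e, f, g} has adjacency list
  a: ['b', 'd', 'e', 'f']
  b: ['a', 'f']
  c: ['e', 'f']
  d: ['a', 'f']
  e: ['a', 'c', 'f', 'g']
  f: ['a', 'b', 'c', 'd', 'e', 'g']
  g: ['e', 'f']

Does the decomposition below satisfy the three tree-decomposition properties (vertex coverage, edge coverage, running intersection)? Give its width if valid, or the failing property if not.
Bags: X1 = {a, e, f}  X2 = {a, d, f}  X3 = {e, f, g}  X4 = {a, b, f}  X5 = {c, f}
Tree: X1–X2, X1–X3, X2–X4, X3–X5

A tree decomposition must satisfy three properties: every vertex lies in some bag; for every edge, both endpoints lie together in some bag; and for every vertex, the bags containing it form a connected subtree. Here edge (e,c) lies in no bag, so the decomposition is invalid.

No — edge (e,c) lies in no bag.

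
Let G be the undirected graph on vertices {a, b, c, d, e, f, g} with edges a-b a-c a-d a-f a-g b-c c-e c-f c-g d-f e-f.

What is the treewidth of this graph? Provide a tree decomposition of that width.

Treewidth 2.
One optimal decomposition is:
Bags: B1 = {c, e, f}  B2 = {a, c, f}  B3 = {a, b, c}  B4 = {a, c, g}  B5 = {a, d, f}
Tree: B1–B2, B2–B3, B3–B4, B2–B5

The largest bag has 3 vertices, giving width 2; this decomposition certifies tw(G) ≤ 2. Conversely, {a, d, f} is a clique of size 3, and the vertices of any clique must share a bag in every tree decomposition; so some bag has ≥ 3 vertices and tw(G) ≥ 2. Hence tw(G) = 2 exactly.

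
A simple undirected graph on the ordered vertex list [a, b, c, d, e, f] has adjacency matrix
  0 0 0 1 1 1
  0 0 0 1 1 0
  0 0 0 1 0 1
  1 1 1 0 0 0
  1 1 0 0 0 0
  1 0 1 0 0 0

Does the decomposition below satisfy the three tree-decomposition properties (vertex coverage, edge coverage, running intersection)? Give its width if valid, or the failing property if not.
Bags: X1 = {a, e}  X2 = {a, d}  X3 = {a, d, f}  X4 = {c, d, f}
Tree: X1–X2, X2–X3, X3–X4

No — vertex b appears in no bag.

A tree decomposition must satisfy three properties: every vertex lies in some bag; for every edge, both endpoints lie together in some bag; and for every vertex, the bags containing it form a connected subtree. Here vertex b appears in no bag, so the decomposition is invalid.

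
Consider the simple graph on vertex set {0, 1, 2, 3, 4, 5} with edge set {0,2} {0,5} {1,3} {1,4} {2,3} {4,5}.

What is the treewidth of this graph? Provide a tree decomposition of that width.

Each bag holds 3 vertices, so the decomposition has width 2, which upper-bounds the treewidth. For the lower bound, G contains the cycle 3–1–4–5–0–2–3, so G is not a forest; only forests have treewidth ≤ 1, hence tw(G) ≥ 2. Combining the bounds, tw(G) = 2.

Treewidth 2.
Bags: B1 = {1, 3, 4}  B2 = {3, 4, 5}  B3 = {0, 3, 5}  B4 = {0, 2, 3}
Tree: B1–B2, B2–B3, B3–B4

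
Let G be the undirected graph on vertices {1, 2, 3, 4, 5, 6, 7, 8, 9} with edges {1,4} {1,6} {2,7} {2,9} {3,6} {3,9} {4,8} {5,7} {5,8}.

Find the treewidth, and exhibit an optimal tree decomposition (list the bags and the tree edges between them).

Treewidth 2.
Bags: B1 = {1, 4, 8}  B2 = {1, 5, 8}  B3 = {1, 5, 7}  B4 = {1, 2, 7}  B5 = {1, 2, 9}  B6 = {1, 3, 9}  B7 = {1, 3, 6}
Tree: B1–B2, B2–B3, B3–B4, B4–B5, B5–B6, B6–B7

The largest bag has 3 vertices, giving width 2; this decomposition certifies tw(G) ≤ 2. Since 1–4–8–5–7–2–9–3–6–1 is a cycle in G, G is not acyclic. Forests are exactly the graphs of treewidth ≤ 1, so tw(G) ≥ 2. The upper and lower bounds meet at 2, so that is the treewidth.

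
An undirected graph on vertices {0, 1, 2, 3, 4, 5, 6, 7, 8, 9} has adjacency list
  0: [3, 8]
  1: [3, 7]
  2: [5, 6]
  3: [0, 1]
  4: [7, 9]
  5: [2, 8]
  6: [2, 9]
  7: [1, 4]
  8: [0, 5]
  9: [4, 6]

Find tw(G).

A width-2 tree decomposition is:
Bags: B1 = {0, 5, 8}  B2 = {0, 3, 5}  B3 = {1, 3, 5}  B4 = {1, 5, 7}  B5 = {4, 5, 7}  B6 = {4, 5, 9}  B7 = {5, 6, 9}  B8 = {2, 5, 6}
Tree: B1–B2, B2–B3, B3–B4, B4–B5, B5–B6, B6–B7, B7–B8
Each bag holds 3 vertices, so the decomposition has width 2, which upper-bounds the treewidth. Since 5–8–0–3–1–7–4–9–6–2–5 is a cycle in G, G is not acyclic. Forests are exactly the graphs of treewidth ≤ 1, so tw(G) ≥ 2. The upper and lower bounds meet at 2, so that is the treewidth.

2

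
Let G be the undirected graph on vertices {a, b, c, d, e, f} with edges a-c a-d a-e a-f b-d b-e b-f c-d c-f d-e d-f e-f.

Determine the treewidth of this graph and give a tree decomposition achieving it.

Treewidth 3.
One optimal decomposition is:
Bags: B1 = {a, d, e, f}  B2 = {a, c, d, f}  B3 = {b, d, e, f}
Tree: B1–B2, B1–B3

Each bag holds 4 vertices, so the decomposition has width 3, which upper-bounds the treewidth. For the lower bound, the 4 vertices {a, d, e, f} are pairwise adjacent, and any tree decomposition puts a clique entirely inside one bag — forcing width ≥ 3. Combining the bounds, tw(G) = 3.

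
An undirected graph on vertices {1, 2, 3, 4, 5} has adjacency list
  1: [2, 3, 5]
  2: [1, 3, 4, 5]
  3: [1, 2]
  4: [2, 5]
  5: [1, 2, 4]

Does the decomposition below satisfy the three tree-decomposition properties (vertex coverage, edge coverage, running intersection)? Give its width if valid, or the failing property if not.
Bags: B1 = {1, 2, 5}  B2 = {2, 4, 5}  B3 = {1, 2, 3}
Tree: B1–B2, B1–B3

Checking the three conditions: (i) the bags cover all of {1, 2, 3, 4, 5}; (ii) for each edge, some bag contains both endpoints; (iii) the bags containing any fixed vertex form a subtree. All hold, so the decomposition is valid with width 3 − 1 = 2.

Yes; width 2.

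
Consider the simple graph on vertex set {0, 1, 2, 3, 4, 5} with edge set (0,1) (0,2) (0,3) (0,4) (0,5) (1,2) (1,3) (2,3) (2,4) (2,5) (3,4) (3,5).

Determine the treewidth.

A width-3 tree decomposition is:
Bags: B1 = {0, 2, 3, 4}  B2 = {0, 2, 3, 5}  B3 = {0, 1, 2, 3}
Tree: B1–B2, B2–B3
Each bag holds 4 vertices, so the decomposition has width 3, which upper-bounds the treewidth. On the other hand G contains the 4-clique {0, 1, 2, 3}. A clique must lie in a single bag of any decomposition, so no decomposition can have width below 3. Combining the bounds, tw(G) = 3.

3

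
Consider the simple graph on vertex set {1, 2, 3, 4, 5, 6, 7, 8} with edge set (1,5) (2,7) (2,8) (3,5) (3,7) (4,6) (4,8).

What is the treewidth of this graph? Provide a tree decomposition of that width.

Treewidth 1.
Bags: B1 = {4, 6}  B2 = {4, 8}  B3 = {2, 8}  B4 = {2, 7}  B5 = {3, 7}  B6 = {3, 5}  B7 = {1, 5}
Tree: B1–B2, B2–B3, B3–B4, B4–B5, B5–B6, B6–B7

Each bag holds 2 vertices, so the decomposition has width 1, which upper-bounds the treewidth. G has an edge, so its treewidth is at least 1. The upper and lower bounds meet at 1, so that is the treewidth.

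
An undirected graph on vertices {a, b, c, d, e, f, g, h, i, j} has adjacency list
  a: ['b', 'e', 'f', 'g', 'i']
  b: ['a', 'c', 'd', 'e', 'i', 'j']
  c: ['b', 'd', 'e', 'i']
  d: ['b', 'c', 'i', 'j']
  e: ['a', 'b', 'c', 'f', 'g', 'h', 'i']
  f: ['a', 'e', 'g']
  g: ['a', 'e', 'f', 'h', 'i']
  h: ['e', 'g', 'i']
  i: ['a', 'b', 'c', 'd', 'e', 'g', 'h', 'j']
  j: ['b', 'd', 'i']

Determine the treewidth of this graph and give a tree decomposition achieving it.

The largest bag has 4 vertices, giving width 3; this decomposition certifies tw(G) ≤ 3. Conversely, {a, e, f, g} is a clique of size 4, and the vertices of any clique must share a bag in every tree decomposition; so some bag has ≥ 4 vertices and tw(G) ≥ 3. Combining the bounds, tw(G) = 3.

Treewidth 3.
Bags: B1 = {a, b, e, i}  B2 = {a, e, g, i}  B3 = {e, g, h, i}  B4 = {b, c, e, i}  B5 = {b, c, d, i}  B6 = {b, d, i, j}  B7 = {a, e, f, g}
Tree: B1–B2, B2–B3, B1–B4, B4–B5, B5–B6, B2–B7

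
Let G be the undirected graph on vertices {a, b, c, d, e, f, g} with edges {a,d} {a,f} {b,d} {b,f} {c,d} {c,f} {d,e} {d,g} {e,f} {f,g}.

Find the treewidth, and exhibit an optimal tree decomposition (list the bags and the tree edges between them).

Every bag has size at most 3, so the width is 3 − 1 = 2 and tw(G) ≤ 2. The edges f–b–d–g–f form a cycle, so G is not a tree and its treewidth is at least 2. Combining the bounds, tw(G) = 2.

Treewidth 2.
Bags: B1 = {b, d, f}  B2 = {d, f, g}  B3 = {d, e, f}  B4 = {a, d, f}  B5 = {c, d, f}
Tree: B1–B2, B2–B3, B3–B4, B4–B5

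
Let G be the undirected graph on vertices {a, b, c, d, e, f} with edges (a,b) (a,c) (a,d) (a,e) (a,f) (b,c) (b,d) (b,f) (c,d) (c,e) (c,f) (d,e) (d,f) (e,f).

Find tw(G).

4

A width-4 tree decomposition is:
Bags: B1 = {a, b, c, d, f}  B2 = {a, c, d, e, f}
Tree: B1–B2
Each bag holds 5 vertices, so the decomposition has width 4, which upper-bounds the treewidth. Conversely, {a, c, d, e, f} is a clique of size 5, and the vertices of any clique must share a bag in every tree decomposition; so some bag has ≥ 5 vertices and tw(G) ≥ 4. Hence tw(G) = 4 exactly.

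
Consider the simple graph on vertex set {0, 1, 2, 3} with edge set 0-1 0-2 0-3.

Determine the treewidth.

A width-1 tree decomposition is:
Bags: B1 = {0, 3}  B2 = {0, 1}  B3 = {0, 2}
Tree: B1–B2, B2–B3
Every bag has size at most 2, so the width is 2 − 1 = 1 and tw(G) ≤ 1. Any graph with an edge has treewidth ≥ 1, and G has the edge 0–3. Hence tw(G) = 1 exactly.

1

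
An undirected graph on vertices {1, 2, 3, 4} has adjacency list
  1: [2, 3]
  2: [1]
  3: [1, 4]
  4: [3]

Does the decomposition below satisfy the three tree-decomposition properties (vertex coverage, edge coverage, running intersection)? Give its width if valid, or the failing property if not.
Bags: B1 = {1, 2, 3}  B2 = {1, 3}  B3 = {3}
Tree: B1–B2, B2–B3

A tree decomposition must satisfy three properties: every vertex lies in some bag; for every edge, both endpoints lie together in some bag; and for every vertex, the bags containing it form a connected subtree. Here vertex 4 appears in no bag, so the decomposition is invalid.

No — vertex 4 appears in no bag.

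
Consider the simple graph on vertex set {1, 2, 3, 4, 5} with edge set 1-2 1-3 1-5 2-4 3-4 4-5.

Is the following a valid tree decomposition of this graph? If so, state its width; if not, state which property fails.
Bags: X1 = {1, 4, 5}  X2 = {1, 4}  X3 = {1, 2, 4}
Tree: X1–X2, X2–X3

No — vertex 3 appears in no bag.

A tree decomposition must satisfy three properties: every vertex lies in some bag; for every edge, both endpoints lie together in some bag; and for every vertex, the bags containing it form a connected subtree. Here vertex 3 appears in no bag, so the decomposition is invalid.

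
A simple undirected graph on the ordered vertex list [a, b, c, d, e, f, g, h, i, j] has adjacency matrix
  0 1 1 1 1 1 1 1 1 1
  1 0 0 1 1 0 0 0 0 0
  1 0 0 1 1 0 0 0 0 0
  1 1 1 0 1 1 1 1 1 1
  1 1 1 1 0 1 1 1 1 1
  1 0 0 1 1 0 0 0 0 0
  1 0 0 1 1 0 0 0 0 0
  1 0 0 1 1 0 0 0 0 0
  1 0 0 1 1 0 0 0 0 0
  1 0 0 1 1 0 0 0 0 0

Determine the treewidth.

A width-3 tree decomposition is:
Bags: B1 = {a, d, e, g}  B2 = {a, b, d, e}  B3 = {a, d, e, j}  B4 = {a, d, e, h}  B5 = {a, d, e, i}  B6 = {a, d, e, f}  B7 = {a, c, d, e}
Tree: B1–B2, B2–B3, B1–B4, B1–B5, B1–B6, B2–B7
Each bag holds 4 vertices, so the decomposition has width 3, which upper-bounds the treewidth. On the other hand G contains the 4-clique {a, d, e, f}. A clique must lie in a single bag of any decomposition, so no decomposition can have width below 3. Combining the bounds, tw(G) = 3.

3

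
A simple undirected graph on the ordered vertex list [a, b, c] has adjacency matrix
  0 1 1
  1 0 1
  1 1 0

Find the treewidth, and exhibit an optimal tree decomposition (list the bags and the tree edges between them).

Treewidth 2.
One optimal decomposition is:
Bags: B1 = {a, b, c}
Tree: (single bag)

With just one bag of size 3, the width is 3 − 1 = 2, so tw(G) ≤ 2. For the lower bound, the 3 vertices {a, b, c} are pairwise adjacent, and any tree decomposition puts a clique entirely inside one bag — forcing width ≥ 2. Combining the bounds, tw(G) = 2.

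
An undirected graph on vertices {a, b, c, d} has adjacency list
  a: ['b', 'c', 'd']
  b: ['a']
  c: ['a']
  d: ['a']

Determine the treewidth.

A width-1 tree decomposition is:
Bags: B1 = {a, d}  B2 = {a, b}  B3 = {a, c}
Tree: B1–B2, B2–B3
The largest bag has 2 vertices, giving width 1; this decomposition certifies tw(G) ≤ 1. Since G has at least one edge (e.g. d–a), it is not an edgeless graph, so tw(G) ≥ 1. The upper and lower bounds meet at 1, so that is the treewidth.

1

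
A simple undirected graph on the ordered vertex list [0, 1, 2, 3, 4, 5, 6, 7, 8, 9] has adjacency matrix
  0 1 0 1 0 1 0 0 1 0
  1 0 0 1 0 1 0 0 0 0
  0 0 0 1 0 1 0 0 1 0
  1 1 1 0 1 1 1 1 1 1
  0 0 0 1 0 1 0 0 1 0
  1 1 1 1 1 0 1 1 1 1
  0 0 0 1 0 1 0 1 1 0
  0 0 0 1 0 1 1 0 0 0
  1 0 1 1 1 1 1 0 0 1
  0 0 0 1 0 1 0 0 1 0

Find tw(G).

3

A width-3 tree decomposition is:
Bags: B1 = {3, 5, 6, 8}  B2 = {3, 5, 6, 7}  B3 = {0, 3, 5, 8}  B4 = {3, 4, 5, 8}  B5 = {0, 1, 3, 5}  B6 = {3, 5, 8, 9}  B7 = {2, 3, 5, 8}
Tree: B1–B2, B1–B3, B3–B4, B3–B5, B1–B6, B1–B7
The largest bag has 4 vertices, giving width 3; this decomposition certifies tw(G) ≤ 3. On the other hand G contains the 4-clique {0, 3, 5, 8}. A clique must lie in a single bag of any decomposition, so no decomposition can have width below 3. Hence tw(G) = 3 exactly.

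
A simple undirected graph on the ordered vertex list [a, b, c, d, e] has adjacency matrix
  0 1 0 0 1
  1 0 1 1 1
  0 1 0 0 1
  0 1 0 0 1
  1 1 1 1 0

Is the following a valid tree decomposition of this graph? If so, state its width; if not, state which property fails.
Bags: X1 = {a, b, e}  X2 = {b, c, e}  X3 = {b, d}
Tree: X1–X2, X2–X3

No — edge (e,d) lies in no bag.

A tree decomposition must satisfy three properties: every vertex lies in some bag; for every edge, both endpoints lie together in some bag; and for every vertex, the bags containing it form a connected subtree. Here edge (e,d) lies in no bag, so the decomposition is invalid.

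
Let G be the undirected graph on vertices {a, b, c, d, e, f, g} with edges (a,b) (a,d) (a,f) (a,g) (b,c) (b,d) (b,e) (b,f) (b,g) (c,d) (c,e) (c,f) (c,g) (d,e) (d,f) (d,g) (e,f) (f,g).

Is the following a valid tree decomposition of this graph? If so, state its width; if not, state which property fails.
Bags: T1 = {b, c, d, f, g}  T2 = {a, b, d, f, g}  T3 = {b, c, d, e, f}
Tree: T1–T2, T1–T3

Yes; width 4.

Checking the three conditions: (i) the bags cover all of {a, b, c, d, e, f, g}; (ii) for each edge, some bag contains both endpoints; (iii) the bags containing any fixed vertex form a subtree. All hold, so the decomposition is valid with width 5 − 1 = 4.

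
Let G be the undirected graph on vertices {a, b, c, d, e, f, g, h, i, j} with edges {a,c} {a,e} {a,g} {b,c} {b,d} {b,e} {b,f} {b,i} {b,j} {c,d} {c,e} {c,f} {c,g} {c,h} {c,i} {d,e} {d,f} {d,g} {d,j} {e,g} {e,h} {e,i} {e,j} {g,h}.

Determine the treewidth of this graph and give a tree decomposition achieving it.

Treewidth 3.
One such decomposition:
Bags: B1 = {c, d, e, g}  B2 = {b, c, d, e}  B3 = {b, c, e, i}  B4 = {a, c, e, g}  B5 = {b, c, d, f}  B6 = {b, d, e, j}  B7 = {c, e, g, h}
Tree: B1–B2, B2–B3, B1–B4, B2–B5, B2–B6, B4–B7

Each bag holds 4 vertices, so the decomposition has width 3, which upper-bounds the treewidth. For the lower bound, the 4 vertices {b, d, e, j} are pairwise adjacent, and any tree decomposition puts a clique entirely inside one bag — forcing width ≥ 3. The upper and lower bounds meet at 3, so that is the treewidth.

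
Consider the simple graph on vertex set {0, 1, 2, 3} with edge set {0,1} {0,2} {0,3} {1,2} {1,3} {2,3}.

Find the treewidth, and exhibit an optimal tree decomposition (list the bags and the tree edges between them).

Treewidth 3.
One optimal decomposition is:
Bags: B1 = {0, 1, 2, 3}
Tree: (single bag)

A single bag containing all 4 vertices is trivially a valid decomposition of width 3. For the lower bound, the 4 vertices {0, 1, 2, 3} are pairwise adjacent, and any tree decomposition puts a clique entirely inside one bag — forcing width ≥ 3. Hence tw(G) = 3 exactly.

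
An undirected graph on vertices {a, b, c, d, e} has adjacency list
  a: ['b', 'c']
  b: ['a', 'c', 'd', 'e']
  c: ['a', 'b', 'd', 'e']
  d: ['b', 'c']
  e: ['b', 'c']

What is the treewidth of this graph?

2

A width-2 tree decomposition is:
Bags: B1 = {b, c, e}  B2 = {b, c, d}  B3 = {a, b, c}
Tree: B1–B2, B2–B3
Every bag has size at most 3, so the width is 3 − 1 = 2 and tw(G) ≤ 2. Conversely, {b, c, d} is a clique of size 3, and the vertices of any clique must share a bag in every tree decomposition; so some bag has ≥ 3 vertices and tw(G) ≥ 2. Therefore the treewidth is 2.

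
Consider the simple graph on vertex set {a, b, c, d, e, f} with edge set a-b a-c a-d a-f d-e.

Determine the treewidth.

1

A width-1 tree decomposition is:
Bags: B1 = {a, d}  B2 = {a, f}  B3 = {d, e}  B4 = {a, c}  B5 = {a, b}
Tree: B1–B2, B1–B3, B2–B4, B4–B5
Every bag has size at most 2, so the width is 2 − 1 = 1 and tw(G) ≤ 1. Any graph with an edge has treewidth ≥ 1, and G has the edge a–d. The upper and lower bounds meet at 1, so that is the treewidth.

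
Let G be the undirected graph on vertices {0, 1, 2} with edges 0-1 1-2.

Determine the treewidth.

1

A width-1 tree decomposition is:
Bags: B1 = {0, 1}  B2 = {1, 2}
Tree: B1–B2
Every bag has size at most 2, so the width is 2 − 1 = 1 and tw(G) ≤ 1. Since G has at least one edge (e.g. 1–0), it is not an edgeless graph, so tw(G) ≥ 1. Hence tw(G) = 1 exactly.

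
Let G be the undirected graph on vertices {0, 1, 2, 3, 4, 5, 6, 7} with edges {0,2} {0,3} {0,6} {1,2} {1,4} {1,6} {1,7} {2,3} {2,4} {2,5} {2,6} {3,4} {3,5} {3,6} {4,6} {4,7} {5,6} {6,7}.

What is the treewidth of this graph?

A width-3 tree decomposition is:
Bags: B1 = {0, 2, 3, 6}  B2 = {2, 3, 4, 6}  B3 = {1, 2, 4, 6}  B4 = {2, 3, 5, 6}  B5 = {1, 4, 6, 7}
Tree: B1–B2, B2–B3, B1–B4, B3–B5
Each bag holds 4 vertices, so the decomposition has width 3, which upper-bounds the treewidth. On the other hand G contains the 4-clique {1, 2, 4, 6}. A clique must lie in a single bag of any decomposition, so no decomposition can have width below 3. Combining the bounds, tw(G) = 3.

3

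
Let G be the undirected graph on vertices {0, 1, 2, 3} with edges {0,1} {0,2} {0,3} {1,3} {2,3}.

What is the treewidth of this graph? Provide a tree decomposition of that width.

Treewidth 2.
One such decomposition:
Bags: B1 = {0, 1, 3}  B2 = {0, 2, 3}
Tree: B1–B2

The largest bag has 3 vertices, giving width 2; this decomposition certifies tw(G) ≤ 2. On the other hand G contains the 3-clique {0, 1, 3}. A clique must lie in a single bag of any decomposition, so no decomposition can have width below 2. Therefore the treewidth is 2.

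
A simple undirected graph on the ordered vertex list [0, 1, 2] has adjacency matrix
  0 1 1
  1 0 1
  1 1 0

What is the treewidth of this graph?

2

A width-2 tree decomposition is:
Bags: B1 = {0, 1, 2}
Tree: (single bag)
With just one bag of size 3, the width is 3 − 1 = 2, so tw(G) ≤ 2. On the other hand G contains the 3-clique {0, 1, 2}. A clique must lie in a single bag of any decomposition, so no decomposition can have width below 2. The upper and lower bounds meet at 2, so that is the treewidth.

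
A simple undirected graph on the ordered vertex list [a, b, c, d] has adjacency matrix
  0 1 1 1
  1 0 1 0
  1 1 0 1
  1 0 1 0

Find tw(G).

A width-2 tree decomposition is:
Bags: B1 = {a, c, d}  B2 = {a, b, c}
Tree: B1–B2
Each bag holds 3 vertices, so the decomposition has width 2, which upper-bounds the treewidth. For the lower bound, the 3 vertices {a, c, d} are pairwise adjacent, and any tree decomposition puts a clique entirely inside one bag — forcing width ≥ 2. Hence tw(G) = 2 exactly.

2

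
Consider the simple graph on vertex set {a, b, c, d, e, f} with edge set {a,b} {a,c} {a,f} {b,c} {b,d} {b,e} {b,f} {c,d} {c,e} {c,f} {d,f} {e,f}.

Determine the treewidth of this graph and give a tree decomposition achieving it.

The largest bag has 4 vertices, giving width 3; this decomposition certifies tw(G) ≤ 3. For the lower bound, the 4 vertices {b, c, d, f} are pairwise adjacent, and any tree decomposition puts a clique entirely inside one bag — forcing width ≥ 3. The upper and lower bounds meet at 3, so that is the treewidth.

Treewidth 3.
One optimal decomposition is:
Bags: B1 = {b, c, e, f}  B2 = {a, b, c, f}  B3 = {b, c, d, f}
Tree: B1–B2, B1–B3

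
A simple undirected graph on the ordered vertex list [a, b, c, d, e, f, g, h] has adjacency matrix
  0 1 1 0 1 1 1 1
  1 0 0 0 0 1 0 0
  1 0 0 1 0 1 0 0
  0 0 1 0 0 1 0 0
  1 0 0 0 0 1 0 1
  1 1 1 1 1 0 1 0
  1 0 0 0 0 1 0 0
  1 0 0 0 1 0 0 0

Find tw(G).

A width-2 tree decomposition is:
Bags: B1 = {a, b, f}  B2 = {a, c, f}  B3 = {c, d, f}  B4 = {a, e, f}  B5 = {a, e, h}  B6 = {a, f, g}
Tree: B1–B2, B2–B3, B2–B4, B4–B5, B2–B6
The largest bag has 3 vertices, giving width 2; this decomposition certifies tw(G) ≤ 2. For the lower bound, the 3 vertices {a, e, h} are pairwise adjacent, and any tree decomposition puts a clique entirely inside one bag — forcing width ≥ 2. The upper and lower bounds meet at 2, so that is the treewidth.

2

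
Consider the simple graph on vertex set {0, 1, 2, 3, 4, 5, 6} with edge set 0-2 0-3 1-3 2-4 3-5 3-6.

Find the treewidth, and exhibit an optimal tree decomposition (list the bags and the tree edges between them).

Treewidth 1.
One such decomposition:
Bags: B1 = {0, 3}  B2 = {3, 6}  B3 = {0, 2}  B4 = {1, 3}  B5 = {3, 5}  B6 = {2, 4}
Tree: B1–B2, B1–B3, B2–B4, B1–B5, B3–B6

Every bag has size at most 2, so the width is 2 − 1 = 1 and tw(G) ≤ 1. Any graph with an edge has treewidth ≥ 1, and G has the edge 0–3. Hence tw(G) = 1 exactly.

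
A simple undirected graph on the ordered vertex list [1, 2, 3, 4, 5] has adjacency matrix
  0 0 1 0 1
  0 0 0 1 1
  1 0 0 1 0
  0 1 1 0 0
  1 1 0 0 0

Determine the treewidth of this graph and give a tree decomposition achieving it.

Treewidth 2.
One optimal decomposition is:
Bags: B1 = {2, 4, 5}  B2 = {1, 4, 5}  B3 = {1, 3, 4}
Tree: B1–B2, B2–B3

The largest bag has 3 vertices, giving width 2; this decomposition certifies tw(G) ≤ 2. For the lower bound, G contains the cycle 4–2–5–1–3–4, so G is not a forest; only forests have treewidth ≤ 1, hence tw(G) ≥ 2. Combining the bounds, tw(G) = 2.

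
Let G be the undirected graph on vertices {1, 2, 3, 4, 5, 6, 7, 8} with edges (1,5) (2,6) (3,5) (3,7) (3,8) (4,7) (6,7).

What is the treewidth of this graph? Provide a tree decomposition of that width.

Treewidth 1.
One optimal decomposition is:
Bags: B1 = {3, 5}  B2 = {3, 8}  B3 = {3, 7}  B4 = {4, 7}  B5 = {1, 5}  B6 = {6, 7}  B7 = {2, 6}
Tree: B1–B2, B1–B3, B3–B4, B1–B5, B4–B6, B6–B7

Every bag has size at most 2, so the width is 2 − 1 = 1 and tw(G) ≤ 1. G has an edge, so its treewidth is at least 1. Hence tw(G) = 1 exactly.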